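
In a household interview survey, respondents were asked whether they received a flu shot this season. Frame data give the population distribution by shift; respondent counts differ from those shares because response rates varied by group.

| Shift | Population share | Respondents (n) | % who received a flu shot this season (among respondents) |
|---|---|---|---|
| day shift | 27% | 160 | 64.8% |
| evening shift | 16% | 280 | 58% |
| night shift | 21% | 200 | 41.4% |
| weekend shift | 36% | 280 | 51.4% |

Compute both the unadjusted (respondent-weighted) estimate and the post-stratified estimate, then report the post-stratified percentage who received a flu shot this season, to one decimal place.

Without adjustment, the pooled respondent share is:
  (160/920)×64.8 + (280/920)×58 + (200/920)×41.4 + (280/920)×51.4 = 53.5652%
Post-stratifying to population shares instead:
  0.27×64.8 + 0.16×58 + 0.21×41.4 + 0.36×51.4 = 53.974%

54.0%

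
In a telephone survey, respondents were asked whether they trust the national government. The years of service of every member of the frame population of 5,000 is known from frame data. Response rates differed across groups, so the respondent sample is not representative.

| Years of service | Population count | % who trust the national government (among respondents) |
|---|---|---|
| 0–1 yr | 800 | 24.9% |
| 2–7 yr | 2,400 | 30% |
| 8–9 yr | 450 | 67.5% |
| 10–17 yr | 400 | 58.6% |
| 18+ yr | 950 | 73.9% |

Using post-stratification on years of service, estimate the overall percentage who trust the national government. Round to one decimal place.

Each cell contributes population-share × respondent value:
  0–1 yr: (800/5,000) × 24.9 = 3.984
  2–7 yr: (2,400/5,000) × 30 = 14.4
  8–9 yr: (450/5,000) × 67.5 = 6.075
  10–17 yr: (400/5,000) × 58.6 = 4.688
  18+ yr: (950/5,000) × 73.9 = 14.041
Post-stratified estimate = 43.188 → 43.2%.

43.2%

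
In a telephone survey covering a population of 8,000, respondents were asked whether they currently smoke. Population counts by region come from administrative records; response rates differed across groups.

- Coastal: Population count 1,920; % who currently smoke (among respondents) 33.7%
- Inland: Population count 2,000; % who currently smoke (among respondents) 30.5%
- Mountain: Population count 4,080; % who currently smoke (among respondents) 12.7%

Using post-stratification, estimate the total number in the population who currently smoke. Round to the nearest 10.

1,780

Estimated count per cell = population count × respondent percentage:
  Coastal: 1,920 × 33.7% = 647.04
  Inland: 2,000 × 30.5% = 610
  Mountain: 4,080 × 12.7% = 518.16
Estimated total = 1775.2 → 1,780.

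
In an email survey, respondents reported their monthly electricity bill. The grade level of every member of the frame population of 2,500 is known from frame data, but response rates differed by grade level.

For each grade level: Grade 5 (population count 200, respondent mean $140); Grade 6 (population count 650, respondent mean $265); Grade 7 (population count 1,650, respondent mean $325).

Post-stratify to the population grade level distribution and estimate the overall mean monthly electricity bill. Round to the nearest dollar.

Reweight to the known grade level distribution:
  Grade 5: (200/2,500) × 140 = 11.2
  Grade 6: (650/2,500) × 265 = 68.9
  Grade 7: (1,650/2,500) × 325 = 214.5
Post-stratified estimate = 294.6 → $295.

$295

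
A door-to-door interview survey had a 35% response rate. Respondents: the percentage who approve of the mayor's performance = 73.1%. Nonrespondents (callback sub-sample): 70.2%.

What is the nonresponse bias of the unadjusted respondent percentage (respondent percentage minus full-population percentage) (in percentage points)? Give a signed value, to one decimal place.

Nonresponse fraction = 1 − 0.35 = 0.65.
Bias = (nonresponse fraction) × (respondent percentage − nonrespondent percentage)
     = 0.65 × (73.1 − 70.2) = 0.65 × 2.9 = 1.885.

+1.9 percentage points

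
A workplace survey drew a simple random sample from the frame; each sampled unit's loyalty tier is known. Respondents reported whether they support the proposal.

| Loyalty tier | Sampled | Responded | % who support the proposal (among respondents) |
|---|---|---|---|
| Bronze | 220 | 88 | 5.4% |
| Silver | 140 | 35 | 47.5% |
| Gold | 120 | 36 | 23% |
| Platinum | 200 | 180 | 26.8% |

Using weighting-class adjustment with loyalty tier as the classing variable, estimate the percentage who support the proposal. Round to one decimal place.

Response rates by class: Bronze 88/220 = 40%, Silver 35/140 = 25%, Gold 36/120 = 30%, Platinum 180/200 = 90%.
Each respondent's weight = sampled/responded in their class; summing within a class gives n_sampled, so:
  Bronze: 220 × 5.4 = 1188
  Silver: 140 × 47.5 = 6650
  Gold: 120 × 23 = 2760
  Platinum: 200 × 26.8 = 5360
Adjusted estimate = 15,958 / 680 = 23.4676 → 23.5%.

23.5%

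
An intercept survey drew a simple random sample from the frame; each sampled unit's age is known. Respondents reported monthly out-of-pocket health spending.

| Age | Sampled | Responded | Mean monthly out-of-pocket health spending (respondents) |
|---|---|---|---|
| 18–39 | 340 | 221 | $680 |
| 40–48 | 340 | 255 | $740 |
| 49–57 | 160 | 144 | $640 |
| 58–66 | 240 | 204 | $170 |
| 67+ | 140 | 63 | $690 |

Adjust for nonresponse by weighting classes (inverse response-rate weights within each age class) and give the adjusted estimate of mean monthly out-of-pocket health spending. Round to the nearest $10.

Class response rates: 18–39 221/340 = 65%, 40–48 255/340 = 75%, 49–57 144/160 = 90%, 58–66 204/240 = 85%, 67+ 63/140 = 45%.
With weight = n_sampled/n_responded per class, the weighted class total is n_sampled:
  18–39: 340 × 680 = 231,200
  40–48: 340 × 740 = 251,600
  49–57: 160 × 640 = 102,400
  58–66: 240 × 170 = 40,800
  67+: 140 × 690 = 96,600
Adjusted estimate = 722,600 / 1,220 = 592.295 → $590.

$590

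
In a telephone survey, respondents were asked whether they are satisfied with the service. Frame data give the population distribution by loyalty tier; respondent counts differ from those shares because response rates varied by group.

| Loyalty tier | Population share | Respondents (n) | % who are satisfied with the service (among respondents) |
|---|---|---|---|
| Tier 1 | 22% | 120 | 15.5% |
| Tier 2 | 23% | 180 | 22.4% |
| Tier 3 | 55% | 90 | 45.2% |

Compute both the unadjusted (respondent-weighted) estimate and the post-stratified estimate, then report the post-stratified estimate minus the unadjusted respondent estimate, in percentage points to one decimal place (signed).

+7.9 percentage points

Naive respondent-only estimate (weights = respondent counts):
  (120/390)×15.5 + (180/390)×22.4 + (90/390)×45.2 = 25.5385%
Post-stratifying to population shares instead:
  0.22×15.5 + 0.23×22.4 + 0.55×45.2 = 33.422%
Difference = 33.422 − 25.5385 = 7.8835 pp.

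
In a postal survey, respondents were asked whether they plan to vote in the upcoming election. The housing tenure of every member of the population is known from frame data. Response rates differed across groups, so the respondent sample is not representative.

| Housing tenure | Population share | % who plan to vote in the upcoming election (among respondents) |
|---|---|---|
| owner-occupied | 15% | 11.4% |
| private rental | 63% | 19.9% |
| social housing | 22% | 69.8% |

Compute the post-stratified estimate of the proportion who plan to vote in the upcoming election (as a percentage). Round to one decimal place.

Each cell contributes population-share × respondent value:
  owner-occupied: 0.15 × 11.4 = 1.71
  private rental: 0.63 × 19.9 = 12.537
  social housing: 0.22 × 69.8 = 15.356
Post-stratified estimate = 29.603 → 29.6%.

29.6%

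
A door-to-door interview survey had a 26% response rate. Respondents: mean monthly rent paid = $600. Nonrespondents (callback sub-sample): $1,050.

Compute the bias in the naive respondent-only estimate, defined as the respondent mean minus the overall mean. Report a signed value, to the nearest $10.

-$330

Nonresponse fraction = 1 − 0.26 = 0.74.
Bias = (nonresponse fraction) × (respondent mean − nonrespondent mean)
     = 0.74 × (600 − 1050) = 0.74 × -450 = -333.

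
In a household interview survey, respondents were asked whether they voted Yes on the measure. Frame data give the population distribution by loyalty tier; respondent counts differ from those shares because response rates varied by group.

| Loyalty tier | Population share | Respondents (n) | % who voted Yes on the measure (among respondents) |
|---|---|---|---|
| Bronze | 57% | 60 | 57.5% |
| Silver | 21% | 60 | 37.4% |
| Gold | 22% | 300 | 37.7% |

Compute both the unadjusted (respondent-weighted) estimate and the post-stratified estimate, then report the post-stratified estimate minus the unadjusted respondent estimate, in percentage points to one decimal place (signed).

Without adjustment, the pooled respondent share is:
  (60/420)×57.5 + (60/420)×37.4 + (300/420)×37.7 = 40.4857%
Post-stratified estimate weights by population shares:
  0.57×57.5 + 0.21×37.4 + 0.22×37.7 = 48.923%
Difference = 48.923 − 40.4857 = 8.4373 pp.

+8.4 percentage points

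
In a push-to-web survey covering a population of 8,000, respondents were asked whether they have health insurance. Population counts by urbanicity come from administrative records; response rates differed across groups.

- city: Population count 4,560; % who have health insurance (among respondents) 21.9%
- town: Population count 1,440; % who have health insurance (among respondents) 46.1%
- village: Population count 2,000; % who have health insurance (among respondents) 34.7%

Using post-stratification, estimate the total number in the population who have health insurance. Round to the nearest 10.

Each cell contributes its population count × the respondent rate:
  city: 4,560 × 21.9% = 998.64
  town: 1,440 × 46.1% = 663.84
  village: 2,000 × 34.7% = 694
Estimated total = 2356.48 → 2,360.

2,360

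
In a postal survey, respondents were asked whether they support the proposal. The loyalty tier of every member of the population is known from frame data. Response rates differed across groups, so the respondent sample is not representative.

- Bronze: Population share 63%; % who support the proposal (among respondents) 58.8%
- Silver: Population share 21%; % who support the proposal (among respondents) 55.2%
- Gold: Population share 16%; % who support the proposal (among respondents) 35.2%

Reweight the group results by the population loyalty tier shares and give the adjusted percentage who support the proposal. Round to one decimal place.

Reweight to the known loyalty tier distribution:
  Bronze: 0.63 × 58.8 = 37.044
  Silver: 0.21 × 55.2 = 11.592
  Gold: 0.16 × 35.2 = 5.632
Post-stratified estimate = 54.268 → 54.3%.

54.3%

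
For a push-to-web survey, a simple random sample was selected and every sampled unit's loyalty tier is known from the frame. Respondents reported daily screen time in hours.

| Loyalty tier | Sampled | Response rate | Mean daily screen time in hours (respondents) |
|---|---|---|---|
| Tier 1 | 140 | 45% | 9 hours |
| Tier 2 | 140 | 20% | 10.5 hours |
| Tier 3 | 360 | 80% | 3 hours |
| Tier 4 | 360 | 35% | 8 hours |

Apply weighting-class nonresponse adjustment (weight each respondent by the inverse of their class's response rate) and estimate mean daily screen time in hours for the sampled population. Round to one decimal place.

6.7

Inverse-response-rate weighting restores each class to its sampled count, so class totals weight by n_sampled:
  Tier 1: 140 × 9 = 1260
  Tier 2: 140 × 10.5 = 1470
  Tier 3: 360 × 3 = 1080
  Tier 4: 360 × 8 = 2880
Adjusted estimate = 6690 / 1,000 = 6.69 → 6.7.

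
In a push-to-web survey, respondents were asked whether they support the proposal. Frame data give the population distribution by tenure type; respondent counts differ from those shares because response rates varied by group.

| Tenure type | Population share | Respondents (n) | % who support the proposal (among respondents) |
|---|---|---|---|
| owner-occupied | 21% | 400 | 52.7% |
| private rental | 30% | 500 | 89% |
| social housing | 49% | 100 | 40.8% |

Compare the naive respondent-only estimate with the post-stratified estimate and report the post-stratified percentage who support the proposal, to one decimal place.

57.8%

Naive respondent-only estimate (weights = respondent counts):
  (400/1000)×52.7 + (500/1000)×89 + (100/1000)×40.8 = 69.66%
Post-stratified estimate weights by population shares:
  0.21×52.7 + 0.3×89 + 0.49×40.8 = 57.759%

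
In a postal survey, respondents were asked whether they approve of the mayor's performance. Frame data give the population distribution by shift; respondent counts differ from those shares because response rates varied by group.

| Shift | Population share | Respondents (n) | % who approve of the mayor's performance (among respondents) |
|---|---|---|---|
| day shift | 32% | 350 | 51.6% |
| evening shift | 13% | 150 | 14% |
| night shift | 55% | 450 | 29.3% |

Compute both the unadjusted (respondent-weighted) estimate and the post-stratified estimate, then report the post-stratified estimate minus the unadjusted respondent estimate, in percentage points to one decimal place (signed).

Unadjusted (pooled respondent) estimate weights by respondent counts:
  (350/950)×51.6 + (150/950)×14 + (450/950)×29.3 = 35.1%
Reweighting by population shift shares:
  0.32×51.6 + 0.13×14 + 0.55×29.3 = 34.447%
Difference = 34.447 − 35.1 = -0.653 pp.

-0.7 percentage points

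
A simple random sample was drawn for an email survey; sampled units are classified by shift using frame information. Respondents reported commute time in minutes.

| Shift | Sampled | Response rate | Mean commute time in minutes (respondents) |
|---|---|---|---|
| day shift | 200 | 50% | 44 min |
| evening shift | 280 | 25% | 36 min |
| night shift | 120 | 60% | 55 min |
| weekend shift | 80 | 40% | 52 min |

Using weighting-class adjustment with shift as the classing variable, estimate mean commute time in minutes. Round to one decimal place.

Weighting each respondent by the inverse class response rate inflates each class back to its sampled size, so the class weight is n_sampled:
  day shift: 200 × 44 = 8800
  evening shift: 280 × 36 = 10,080
  night shift: 120 × 55 = 6600
  weekend shift: 80 × 52 = 4160
Adjusted estimate = 29,640 / 680 = 43.5882 → 43.6.

43.6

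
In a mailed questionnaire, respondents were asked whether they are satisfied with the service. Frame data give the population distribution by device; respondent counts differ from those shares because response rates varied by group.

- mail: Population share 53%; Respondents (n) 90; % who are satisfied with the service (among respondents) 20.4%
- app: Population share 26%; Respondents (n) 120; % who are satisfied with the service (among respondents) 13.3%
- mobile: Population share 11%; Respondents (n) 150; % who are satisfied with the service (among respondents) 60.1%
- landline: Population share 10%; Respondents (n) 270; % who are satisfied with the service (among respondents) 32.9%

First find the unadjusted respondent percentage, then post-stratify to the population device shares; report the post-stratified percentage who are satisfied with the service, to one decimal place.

24.2%

Naive respondent-only estimate (weights = respondent counts):
  (90/630)×20.4 + (120/630)×13.3 + (150/630)×60.1 + (270/630)×32.9 = 33.8571%
Post-stratified estimate weights by population shares:
  0.53×20.4 + 0.26×13.3 + 0.11×60.1 + 0.1×32.9 = 24.171%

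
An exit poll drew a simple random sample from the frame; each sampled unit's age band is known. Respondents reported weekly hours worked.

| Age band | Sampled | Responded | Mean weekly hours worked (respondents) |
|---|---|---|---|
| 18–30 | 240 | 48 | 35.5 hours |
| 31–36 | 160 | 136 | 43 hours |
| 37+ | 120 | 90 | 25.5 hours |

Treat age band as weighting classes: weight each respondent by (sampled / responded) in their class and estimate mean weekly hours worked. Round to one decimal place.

35.5

Response rates by class: 18–30 48/240 = 20%, 31–36 136/160 = 85%, 37+ 90/120 = 75%.
Weighting each respondent by the inverse class response rate inflates each class back to its sampled size, so the class weight is n_sampled:
  18–30: 240 × 35.5 = 8520
  31–36: 160 × 43 = 6880
  37+: 120 × 25.5 = 3060
Adjusted estimate = 18,460 / 520 = 35.5 → 35.5.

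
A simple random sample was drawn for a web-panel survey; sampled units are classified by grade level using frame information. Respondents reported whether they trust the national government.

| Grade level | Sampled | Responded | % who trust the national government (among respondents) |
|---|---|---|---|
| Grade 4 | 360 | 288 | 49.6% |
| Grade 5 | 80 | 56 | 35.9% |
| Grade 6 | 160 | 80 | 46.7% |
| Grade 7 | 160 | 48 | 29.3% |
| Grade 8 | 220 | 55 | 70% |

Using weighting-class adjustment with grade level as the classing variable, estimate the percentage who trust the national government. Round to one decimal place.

49.3%

Response rates by class: Grade 4 288/360 = 80%, Grade 5 56/80 = 70%, Grade 6 80/160 = 50%, Grade 7 48/160 = 30%, Grade 8 55/220 = 25%.
With weight = n_sampled/n_responded per class, the weighted class total is n_sampled:
  Grade 4: 360 × 49.6 = 17,856
  Grade 5: 80 × 35.9 = 2872
  Grade 6: 160 × 46.7 = 7472
  Grade 7: 160 × 29.3 = 4688
  Grade 8: 220 × 70 = 15,400
Adjusted estimate = 48,288 / 980 = 49.2735 → 49.3%.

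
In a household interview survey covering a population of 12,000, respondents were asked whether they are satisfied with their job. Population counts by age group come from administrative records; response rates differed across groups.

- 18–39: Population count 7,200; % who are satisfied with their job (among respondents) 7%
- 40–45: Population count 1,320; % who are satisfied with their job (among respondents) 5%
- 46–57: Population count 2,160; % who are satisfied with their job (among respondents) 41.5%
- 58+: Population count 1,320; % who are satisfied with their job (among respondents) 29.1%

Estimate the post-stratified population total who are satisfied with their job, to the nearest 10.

Estimated count per cell = population count × respondent percentage:
  18–39: 7,200 × 7% = 504
  40–45: 1,320 × 5% = 66
  46–57: 2,160 × 41.5% = 896.4
  58+: 1,320 × 29.1% = 384.12
Estimated total = 1850.52 → 1,850.

1,850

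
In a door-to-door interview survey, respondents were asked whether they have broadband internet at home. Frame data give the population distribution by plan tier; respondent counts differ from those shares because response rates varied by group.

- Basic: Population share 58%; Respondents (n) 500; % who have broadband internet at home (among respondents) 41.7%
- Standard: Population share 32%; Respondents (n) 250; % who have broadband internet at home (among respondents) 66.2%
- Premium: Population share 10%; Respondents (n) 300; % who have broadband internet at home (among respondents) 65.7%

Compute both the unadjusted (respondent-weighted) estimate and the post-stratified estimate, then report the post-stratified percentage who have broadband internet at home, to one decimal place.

Without adjustment, the pooled respondent share is:
  (500/1050)×41.7 + (250/1050)×66.2 + (300/1050)×65.7 = 54.3905%
Post-stratified estimate weights by population shares:
  0.58×41.7 + 0.32×66.2 + 0.1×65.7 = 51.94%

51.9%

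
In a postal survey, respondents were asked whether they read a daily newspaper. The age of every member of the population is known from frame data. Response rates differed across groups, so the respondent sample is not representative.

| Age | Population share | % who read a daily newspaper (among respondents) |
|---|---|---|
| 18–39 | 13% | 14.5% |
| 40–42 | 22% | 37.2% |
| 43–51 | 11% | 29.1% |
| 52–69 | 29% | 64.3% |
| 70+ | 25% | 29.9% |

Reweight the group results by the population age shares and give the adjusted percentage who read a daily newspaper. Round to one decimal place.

Post-stratification weights by population share, not respondent share:
  18–39: 0.13 × 14.5 = 1.885
  40–42: 0.22 × 37.2 = 8.184
  43–51: 0.11 × 29.1 = 3.201
  52–69: 0.29 × 64.3 = 18.647
  70+: 0.25 × 29.9 = 7.475
Post-stratified estimate = 39.392 → 39.4%.

39.4%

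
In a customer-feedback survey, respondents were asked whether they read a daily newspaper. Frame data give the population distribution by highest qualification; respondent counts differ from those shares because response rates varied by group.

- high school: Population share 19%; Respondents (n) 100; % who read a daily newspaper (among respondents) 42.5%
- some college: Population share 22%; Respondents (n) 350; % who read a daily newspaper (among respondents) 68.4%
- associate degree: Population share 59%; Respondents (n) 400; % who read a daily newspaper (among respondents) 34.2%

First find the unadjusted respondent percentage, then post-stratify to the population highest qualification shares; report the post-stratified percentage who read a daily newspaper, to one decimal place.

Naive respondent-only estimate (weights = respondent counts):
  (100/850)×42.5 + (350/850)×68.4 + (400/850)×34.2 = 49.2588%
Post-stratified estimate weights by population shares:
  0.19×42.5 + 0.22×68.4 + 0.59×34.2 = 43.301%

43.3%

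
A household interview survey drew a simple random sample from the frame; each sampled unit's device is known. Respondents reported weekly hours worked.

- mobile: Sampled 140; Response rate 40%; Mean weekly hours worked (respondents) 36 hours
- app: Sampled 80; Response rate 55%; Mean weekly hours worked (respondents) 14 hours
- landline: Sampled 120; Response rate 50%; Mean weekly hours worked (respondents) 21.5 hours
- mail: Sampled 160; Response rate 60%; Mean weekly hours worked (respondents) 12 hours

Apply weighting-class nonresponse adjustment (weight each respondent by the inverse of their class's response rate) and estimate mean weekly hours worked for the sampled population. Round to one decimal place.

With weight = n_sampled/n_responded per class, the weighted class total is n_sampled:
  mobile: 140 × 36 = 5040
  app: 80 × 14 = 1120
  landline: 120 × 21.5 = 2580
  mail: 160 × 12 = 1920
Adjusted estimate = 10,660 / 500 = 21.32 → 21.3.

21.3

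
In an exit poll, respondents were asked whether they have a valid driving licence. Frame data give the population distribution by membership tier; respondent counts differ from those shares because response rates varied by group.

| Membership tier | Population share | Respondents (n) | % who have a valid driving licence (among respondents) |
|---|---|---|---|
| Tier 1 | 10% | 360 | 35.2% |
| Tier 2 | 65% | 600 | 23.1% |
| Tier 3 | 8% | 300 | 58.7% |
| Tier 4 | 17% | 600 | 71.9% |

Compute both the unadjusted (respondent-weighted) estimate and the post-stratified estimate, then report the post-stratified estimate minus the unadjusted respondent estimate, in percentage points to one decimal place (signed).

Naive respondent-only estimate (weights = respondent counts):
  (360/1860)×35.2 + (600/1860)×23.1 + (300/1860)×58.7 + (600/1860)×71.9 = 46.9258%
Post-stratifying to population shares instead:
  0.1×35.2 + 0.65×23.1 + 0.08×58.7 + 0.17×71.9 = 35.454%
Difference = 35.454 − 46.9258 = -11.4718 pp.

-11.5 percentage points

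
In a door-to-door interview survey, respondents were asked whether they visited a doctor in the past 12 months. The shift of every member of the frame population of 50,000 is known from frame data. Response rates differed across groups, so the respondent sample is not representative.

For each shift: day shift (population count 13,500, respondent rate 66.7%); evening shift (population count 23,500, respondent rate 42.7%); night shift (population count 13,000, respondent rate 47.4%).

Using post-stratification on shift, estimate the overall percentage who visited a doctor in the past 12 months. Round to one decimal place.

50.4%

Post-stratification weights by population share, not respondent share:
  day shift: (13,500/50,000) × 66.7 = 18.009
  evening shift: (23,500/50,000) × 42.7 = 20.069
  night shift: (13,000/50,000) × 47.4 = 12.324
Post-stratified estimate = 50.402 → 50.4%.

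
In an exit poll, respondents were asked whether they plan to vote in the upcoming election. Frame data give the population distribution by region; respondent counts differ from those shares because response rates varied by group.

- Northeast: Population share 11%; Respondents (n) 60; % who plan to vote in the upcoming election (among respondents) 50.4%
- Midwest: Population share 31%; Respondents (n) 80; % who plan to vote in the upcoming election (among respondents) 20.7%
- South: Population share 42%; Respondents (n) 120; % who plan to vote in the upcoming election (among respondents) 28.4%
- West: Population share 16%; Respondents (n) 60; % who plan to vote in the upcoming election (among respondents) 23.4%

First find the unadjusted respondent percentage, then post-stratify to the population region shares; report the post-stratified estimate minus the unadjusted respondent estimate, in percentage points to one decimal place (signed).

-2.0 percentage points

Naive respondent-only estimate (weights = respondent counts):
  (60/320)×50.4 + (80/320)×20.7 + (120/320)×28.4 + (60/320)×23.4 = 29.6625%
Post-stratified estimate weights by population shares:
  0.11×50.4 + 0.31×20.7 + 0.42×28.4 + 0.16×23.4 = 27.633%
Difference = 27.633 − 29.6625 = -2.0295 pp.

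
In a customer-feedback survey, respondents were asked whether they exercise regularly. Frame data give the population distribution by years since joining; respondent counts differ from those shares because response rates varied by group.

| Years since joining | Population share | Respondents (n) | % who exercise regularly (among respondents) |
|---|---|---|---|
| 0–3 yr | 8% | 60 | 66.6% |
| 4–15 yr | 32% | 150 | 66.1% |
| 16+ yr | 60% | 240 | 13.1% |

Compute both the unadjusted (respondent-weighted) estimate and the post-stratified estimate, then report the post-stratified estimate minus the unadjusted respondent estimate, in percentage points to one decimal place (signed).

-3.6 percentage points

Without adjustment, the pooled respondent share is:
  (60/450)×66.6 + (150/450)×66.1 + (240/450)×13.1 = 37.9%
Reweighting by population years since joining shares:
  0.08×66.6 + 0.32×66.1 + 0.6×13.1 = 34.34%
Difference = 34.34 − 37.9 = -3.56 pp.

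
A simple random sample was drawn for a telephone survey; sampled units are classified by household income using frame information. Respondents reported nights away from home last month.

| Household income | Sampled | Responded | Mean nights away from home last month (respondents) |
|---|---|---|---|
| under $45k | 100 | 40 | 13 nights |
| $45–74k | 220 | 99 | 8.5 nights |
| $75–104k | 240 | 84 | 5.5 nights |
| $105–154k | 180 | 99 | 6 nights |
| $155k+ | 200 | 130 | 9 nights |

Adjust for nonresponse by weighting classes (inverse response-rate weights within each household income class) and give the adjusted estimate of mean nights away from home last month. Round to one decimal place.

Class response rates: under $45k 40/100 = 40%, $45–74k 99/220 = 45%, $75–104k 84/240 = 35%, $105–154k 99/180 = 55%, $155k+ 130/200 = 65%.
Weighting each respondent by the inverse class response rate inflates each class back to its sampled size, so the class weight is n_sampled:
  under $45k: 100 × 13 = 1300
  $45–74k: 220 × 8.5 = 1870
  $75–104k: 240 × 5.5 = 1320
  $105–154k: 180 × 6 = 1080
  $155k+: 200 × 9 = 1800
Adjusted estimate = 7370 / 940 = 7.84043 → 7.8.

7.8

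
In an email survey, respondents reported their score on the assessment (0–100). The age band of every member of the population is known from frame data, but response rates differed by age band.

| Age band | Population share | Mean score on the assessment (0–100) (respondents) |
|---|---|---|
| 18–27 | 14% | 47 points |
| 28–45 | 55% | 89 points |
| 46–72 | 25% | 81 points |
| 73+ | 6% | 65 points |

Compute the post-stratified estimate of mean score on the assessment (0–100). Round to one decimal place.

Post-stratification weights by population share, not respondent share:
  18–27: 0.14 × 47 = 6.58
  28–45: 0.55 × 89 = 48.95
  46–72: 0.25 × 81 = 20.25
  73+: 0.06 × 65 = 3.9
Post-stratified estimate = 79.68 → 79.7.

79.7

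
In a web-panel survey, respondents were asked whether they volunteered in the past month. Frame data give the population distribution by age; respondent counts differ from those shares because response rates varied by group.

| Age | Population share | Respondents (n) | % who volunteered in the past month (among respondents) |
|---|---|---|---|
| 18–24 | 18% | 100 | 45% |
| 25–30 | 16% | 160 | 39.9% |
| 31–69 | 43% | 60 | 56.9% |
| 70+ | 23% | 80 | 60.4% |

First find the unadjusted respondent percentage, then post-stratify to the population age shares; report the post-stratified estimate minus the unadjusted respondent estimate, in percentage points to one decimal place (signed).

+5.0 percentage points

Without adjustment, the pooled respondent share is:
  (100/400)×45 + (160/400)×39.9 + (60/400)×56.9 + (80/400)×60.4 = 47.825%
Post-stratified estimate weights by population shares:
  0.18×45 + 0.16×39.9 + 0.43×56.9 + 0.23×60.4 = 52.843%
Difference = 52.843 − 47.825 = 5.018 pp.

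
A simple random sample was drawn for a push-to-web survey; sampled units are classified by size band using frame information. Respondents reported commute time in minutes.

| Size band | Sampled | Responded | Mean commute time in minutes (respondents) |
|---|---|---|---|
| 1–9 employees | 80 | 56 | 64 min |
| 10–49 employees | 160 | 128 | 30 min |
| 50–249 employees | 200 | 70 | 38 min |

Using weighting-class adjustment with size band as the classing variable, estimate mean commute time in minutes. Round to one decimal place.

39.8

Response rates by class: 1–9 employees 56/80 = 70%, 10–49 employees 128/160 = 80%, 50–249 employees 70/200 = 35%.
Each respondent's weight = sampled/responded in their class; summing within a class gives n_sampled, so:
  1–9 employees: 80 × 64 = 5120
  10–49 employees: 160 × 30 = 4800
  50–249 employees: 200 × 38 = 7600
Adjusted estimate = 17,520 / 440 = 39.8182 → 39.8.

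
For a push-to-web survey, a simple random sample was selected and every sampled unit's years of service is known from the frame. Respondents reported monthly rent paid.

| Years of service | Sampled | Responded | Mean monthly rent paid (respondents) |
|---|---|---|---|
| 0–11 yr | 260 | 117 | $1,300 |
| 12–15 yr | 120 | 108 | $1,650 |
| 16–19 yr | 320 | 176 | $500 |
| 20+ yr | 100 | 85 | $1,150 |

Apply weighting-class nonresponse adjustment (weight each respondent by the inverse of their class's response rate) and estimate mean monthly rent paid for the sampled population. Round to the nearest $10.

Response rates by class: 0–11 yr 117/260 = 45%, 12–15 yr 108/120 = 90%, 16–19 yr 176/320 = 55%, 20+ yr 85/100 = 85%.
With weight = n_sampled/n_responded per class, the weighted class total is n_sampled:
  0–11 yr: 260 × 1300 = 338,000
  12–15 yr: 120 × 1650 = 198,000
  16–19 yr: 320 × 500 = 160,000
  20+ yr: 100 × 1150 = 115,000
Adjusted estimate = 811,000 / 800 = 1013.75 → $1,010.

$1,010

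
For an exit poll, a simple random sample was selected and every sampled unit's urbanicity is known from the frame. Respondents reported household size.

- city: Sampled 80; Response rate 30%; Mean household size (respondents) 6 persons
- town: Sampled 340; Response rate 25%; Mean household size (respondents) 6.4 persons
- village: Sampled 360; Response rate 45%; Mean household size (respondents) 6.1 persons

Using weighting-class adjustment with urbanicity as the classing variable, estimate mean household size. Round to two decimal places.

Each respondent's weight = sampled/responded in their class; summing within a class gives n_sampled, so:
  city: 80 × 6 = 480
  town: 340 × 6.4 = 2176
  village: 360 × 6.1 = 2196
Adjusted estimate = 4852 / 780 = 6.22051 → 6.22.

6.22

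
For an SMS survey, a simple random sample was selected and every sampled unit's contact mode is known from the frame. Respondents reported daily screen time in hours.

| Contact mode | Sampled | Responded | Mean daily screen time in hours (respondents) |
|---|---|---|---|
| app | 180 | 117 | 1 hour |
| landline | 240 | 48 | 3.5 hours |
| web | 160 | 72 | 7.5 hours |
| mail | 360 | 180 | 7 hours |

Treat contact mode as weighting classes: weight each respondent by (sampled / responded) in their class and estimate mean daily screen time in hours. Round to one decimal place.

Response rates by class: app 117/180 = 65%, landline 48/240 = 20%, web 72/160 = 45%, mail 180/360 = 50%.
Inverse-response-rate weighting restores each class to its sampled count, so class totals weight by n_sampled:
  app: 180 × 1 = 180
  landline: 240 × 3.5 = 840
  web: 160 × 7.5 = 1200
  mail: 360 × 7 = 2520
Adjusted estimate = 4740 / 940 = 5.04255 → 5.0.

5.0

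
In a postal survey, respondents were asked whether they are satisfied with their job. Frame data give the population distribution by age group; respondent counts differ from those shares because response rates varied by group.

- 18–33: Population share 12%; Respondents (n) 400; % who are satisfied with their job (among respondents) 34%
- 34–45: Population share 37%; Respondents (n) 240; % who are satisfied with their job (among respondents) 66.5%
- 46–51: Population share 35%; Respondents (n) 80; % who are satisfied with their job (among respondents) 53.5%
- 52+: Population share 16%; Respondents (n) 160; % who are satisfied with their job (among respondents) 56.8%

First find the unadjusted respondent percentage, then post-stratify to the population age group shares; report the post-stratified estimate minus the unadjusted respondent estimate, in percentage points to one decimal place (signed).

+7.7 percentage points

Naive respondent-only estimate (weights = respondent counts):
  (400/880)×34 + (240/880)×66.5 + (80/880)×53.5 + (160/880)×56.8 = 48.7818%
Reweighting by population age group shares:
  0.12×34 + 0.37×66.5 + 0.35×53.5 + 0.16×56.8 = 56.498%
Difference = 56.498 − 48.7818 = 7.7162 pp.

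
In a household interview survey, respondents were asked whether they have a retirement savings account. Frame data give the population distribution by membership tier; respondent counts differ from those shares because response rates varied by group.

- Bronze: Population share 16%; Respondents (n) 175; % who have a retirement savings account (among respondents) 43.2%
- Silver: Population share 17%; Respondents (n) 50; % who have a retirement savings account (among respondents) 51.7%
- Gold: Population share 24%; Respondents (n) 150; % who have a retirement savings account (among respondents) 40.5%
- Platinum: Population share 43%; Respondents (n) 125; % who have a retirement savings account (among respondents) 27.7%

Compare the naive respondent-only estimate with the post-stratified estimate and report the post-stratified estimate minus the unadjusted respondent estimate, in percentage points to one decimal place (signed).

-2.0 percentage points

Without adjustment, the pooled respondent share is:
  (175/500)×43.2 + (50/500)×51.7 + (150/500)×40.5 + (125/500)×27.7 = 39.365%
Post-stratifying to population shares instead:
  0.16×43.2 + 0.17×51.7 + 0.24×40.5 + 0.43×27.7 = 37.332%
Difference = 37.332 − 39.365 = -2.033 pp.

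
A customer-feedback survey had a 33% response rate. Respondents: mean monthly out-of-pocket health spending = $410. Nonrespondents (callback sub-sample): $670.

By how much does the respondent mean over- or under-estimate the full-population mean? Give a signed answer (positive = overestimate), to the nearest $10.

Nonresponse fraction = 1 − 0.33 = 0.67.
Bias = (nonresponse fraction) × (respondent mean − nonrespondent mean)
     = 0.67 × (410 − 670) = 0.67 × -260 = -174.2.

-$170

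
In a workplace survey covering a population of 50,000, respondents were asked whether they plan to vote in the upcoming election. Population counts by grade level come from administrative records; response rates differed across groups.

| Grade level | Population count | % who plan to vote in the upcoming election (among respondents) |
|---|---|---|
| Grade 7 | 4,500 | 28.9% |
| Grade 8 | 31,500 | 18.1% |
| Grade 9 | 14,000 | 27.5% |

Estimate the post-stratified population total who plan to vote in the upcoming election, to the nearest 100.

Each cell contributes its population count × the respondent rate:
  Grade 7: 4,500 × 28.9% = 1300.5
  Grade 8: 31,500 × 18.1% = 5701.5
  Grade 9: 14,000 × 27.5% = 3850
Estimated total = 10,852 → 10,900.

10,900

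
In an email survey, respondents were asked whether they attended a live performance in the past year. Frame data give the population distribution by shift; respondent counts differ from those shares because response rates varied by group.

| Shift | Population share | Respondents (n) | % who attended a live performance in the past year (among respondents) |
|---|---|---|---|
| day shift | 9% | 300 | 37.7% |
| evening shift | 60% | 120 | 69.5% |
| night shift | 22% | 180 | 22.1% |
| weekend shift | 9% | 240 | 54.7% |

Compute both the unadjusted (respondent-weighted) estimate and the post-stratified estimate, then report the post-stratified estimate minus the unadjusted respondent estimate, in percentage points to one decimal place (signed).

Without adjustment, the pooled respondent share is:
  (300/840)×37.7 + (120/840)×69.5 + (180/840)×22.1 + (240/840)×54.7 = 43.7571%
Post-stratifying to population shares instead:
  0.09×37.7 + 0.6×69.5 + 0.22×22.1 + 0.09×54.7 = 54.878%
Difference = 54.878 − 43.7571 = 11.1209 pp.

+11.1 percentage points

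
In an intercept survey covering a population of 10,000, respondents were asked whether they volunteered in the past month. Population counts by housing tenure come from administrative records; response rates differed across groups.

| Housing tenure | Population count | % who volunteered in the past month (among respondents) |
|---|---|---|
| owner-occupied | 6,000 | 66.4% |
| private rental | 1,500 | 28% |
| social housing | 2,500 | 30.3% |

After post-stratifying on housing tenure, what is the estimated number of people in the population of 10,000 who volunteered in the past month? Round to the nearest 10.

Each cell contributes its population count × the respondent rate:
  owner-occupied: 6,000 × 66.4% = 3984
  private rental: 1,500 × 28% = 420
  social housing: 2,500 × 30.3% = 757.5
Estimated total = 5161.5 → 5,160.

5,160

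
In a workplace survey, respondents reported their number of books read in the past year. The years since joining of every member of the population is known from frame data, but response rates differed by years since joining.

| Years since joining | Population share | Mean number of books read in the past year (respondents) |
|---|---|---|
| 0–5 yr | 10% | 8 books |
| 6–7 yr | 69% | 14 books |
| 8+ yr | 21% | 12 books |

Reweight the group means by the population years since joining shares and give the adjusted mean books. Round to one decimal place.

Post-stratification weights by population share, not respondent share:
  0–5 yr: 0.1 × 8 = 0.8
  6–7 yr: 0.69 × 14 = 9.66
  8+ yr: 0.21 × 12 = 2.52
Post-stratified estimate = 12.98 → 13.0.

13.0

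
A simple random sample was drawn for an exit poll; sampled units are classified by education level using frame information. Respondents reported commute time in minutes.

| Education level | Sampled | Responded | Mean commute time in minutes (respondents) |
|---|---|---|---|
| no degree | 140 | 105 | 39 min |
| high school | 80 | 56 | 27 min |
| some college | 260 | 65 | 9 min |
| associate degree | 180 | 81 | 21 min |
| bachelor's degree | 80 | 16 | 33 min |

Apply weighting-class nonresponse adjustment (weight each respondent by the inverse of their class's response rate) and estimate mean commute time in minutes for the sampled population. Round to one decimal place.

22.1

Class response rates: no degree 105/140 = 75%, high school 56/80 = 70%, some college 65/260 = 25%, associate degree 81/180 = 45%, bachelor's degree 16/80 = 20%.
With weight = n_sampled/n_responded per class, the weighted class total is n_sampled:
  no degree: 140 × 39 = 5460
  high school: 80 × 27 = 2160
  some college: 260 × 9 = 2340
  associate degree: 180 × 21 = 3780
  bachelor's degree: 80 × 33 = 2640
Adjusted estimate = 16,380 / 740 = 22.1351 → 22.1.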